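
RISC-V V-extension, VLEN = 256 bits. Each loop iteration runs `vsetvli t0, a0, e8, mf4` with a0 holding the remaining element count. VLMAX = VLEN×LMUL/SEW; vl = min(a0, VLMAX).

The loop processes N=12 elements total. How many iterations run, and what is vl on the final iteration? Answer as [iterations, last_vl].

[iterations, last_vl] = [2, 4]

lanes per group: 256·1/4/8 = 8
iterations = ceil(12/8) = 2; final-pass vl = 4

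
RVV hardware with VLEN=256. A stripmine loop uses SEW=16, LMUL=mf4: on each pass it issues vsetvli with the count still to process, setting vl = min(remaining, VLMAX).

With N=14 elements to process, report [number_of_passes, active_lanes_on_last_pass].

[iterations, last_vl] = [4, 2]

lanes per group: 256·1/4/16 = 4
iterations = ceil(14/4) = 4; final-pass vl = 2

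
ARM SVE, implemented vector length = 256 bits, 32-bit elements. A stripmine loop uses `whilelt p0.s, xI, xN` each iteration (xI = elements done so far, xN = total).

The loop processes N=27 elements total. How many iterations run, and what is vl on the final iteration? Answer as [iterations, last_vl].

[iterations, last_vl] = [4, 3]

lane count: 256 div 32 = 8
27 elements at 8/iter → 4 passes, remainder 3 on the last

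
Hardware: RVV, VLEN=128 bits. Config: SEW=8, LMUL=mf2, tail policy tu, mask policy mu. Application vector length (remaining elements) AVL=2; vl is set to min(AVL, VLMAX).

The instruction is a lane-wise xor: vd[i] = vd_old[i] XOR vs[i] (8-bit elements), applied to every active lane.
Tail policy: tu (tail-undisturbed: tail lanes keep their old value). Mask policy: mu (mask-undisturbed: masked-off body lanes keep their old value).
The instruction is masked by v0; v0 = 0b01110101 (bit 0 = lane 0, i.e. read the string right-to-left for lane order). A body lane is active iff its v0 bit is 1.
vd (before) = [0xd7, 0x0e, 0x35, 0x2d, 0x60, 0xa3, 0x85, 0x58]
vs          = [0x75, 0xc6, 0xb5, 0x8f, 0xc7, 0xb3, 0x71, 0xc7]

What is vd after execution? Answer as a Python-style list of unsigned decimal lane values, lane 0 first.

VLMAX = (128 × 1/2) / 8 = 8 lanes
vl = min(AVL, VLMAX) = min(2, 8) = 2
vd[0] xor(0xd7,0x75) -> 0xa2
vd[1] mask-off/keep -> 0x0e
vd[2] tail/keep -> 0x35
vd[3] tail/keep -> 0x2d
vd[4] tail/keep -> 0x60
vd[5] tail/keep -> 0xa3
vd[6] tail/keep -> 0x85
vd[7] tail/keep -> 0x58

vd = [162, 14, 53, 45, 96, 163, 133, 88]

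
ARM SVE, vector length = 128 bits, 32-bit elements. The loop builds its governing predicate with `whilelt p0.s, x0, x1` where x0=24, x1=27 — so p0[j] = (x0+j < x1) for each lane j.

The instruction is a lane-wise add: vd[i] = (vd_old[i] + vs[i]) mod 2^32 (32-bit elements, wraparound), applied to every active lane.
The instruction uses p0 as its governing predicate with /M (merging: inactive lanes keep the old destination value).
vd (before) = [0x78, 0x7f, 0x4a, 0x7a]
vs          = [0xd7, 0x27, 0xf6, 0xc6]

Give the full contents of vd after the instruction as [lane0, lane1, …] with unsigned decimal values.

vd = [335, 166, 320, 122]

lane count: 128 div 32 = 4
whilelt: lane j active iff 24+j < 27 → j < 3 → 3 active
vd[0] add(0x78,0xd7) -> 0x14f
vd[1] add(0x7f,0x27) -> 0xa6
vd[2] add(0x4a,0xf6) -> 0x140
vd[3] tail/keep -> 0x7a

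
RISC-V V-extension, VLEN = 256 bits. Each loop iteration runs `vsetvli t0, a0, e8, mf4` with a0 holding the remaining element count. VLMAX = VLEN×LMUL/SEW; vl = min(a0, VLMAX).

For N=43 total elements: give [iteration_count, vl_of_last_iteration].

lanes per group: 256·1/4/8 = 8
N=43: ⌈43/8⌉ = 6 iters; last vl = 43 − 5×8 = 3

[iterations, last_vl] = [6, 3]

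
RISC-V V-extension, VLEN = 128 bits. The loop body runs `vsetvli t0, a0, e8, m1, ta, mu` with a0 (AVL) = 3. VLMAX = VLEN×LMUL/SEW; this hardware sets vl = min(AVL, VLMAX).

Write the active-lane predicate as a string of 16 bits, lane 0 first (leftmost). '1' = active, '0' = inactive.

lanes per group: 128·1/8 = 16
vl = min(AVL, VLMAX) = min(3, 16) = 3
bits (lane 0 leftmost): 1110000000000000

predicate = 1110000000000000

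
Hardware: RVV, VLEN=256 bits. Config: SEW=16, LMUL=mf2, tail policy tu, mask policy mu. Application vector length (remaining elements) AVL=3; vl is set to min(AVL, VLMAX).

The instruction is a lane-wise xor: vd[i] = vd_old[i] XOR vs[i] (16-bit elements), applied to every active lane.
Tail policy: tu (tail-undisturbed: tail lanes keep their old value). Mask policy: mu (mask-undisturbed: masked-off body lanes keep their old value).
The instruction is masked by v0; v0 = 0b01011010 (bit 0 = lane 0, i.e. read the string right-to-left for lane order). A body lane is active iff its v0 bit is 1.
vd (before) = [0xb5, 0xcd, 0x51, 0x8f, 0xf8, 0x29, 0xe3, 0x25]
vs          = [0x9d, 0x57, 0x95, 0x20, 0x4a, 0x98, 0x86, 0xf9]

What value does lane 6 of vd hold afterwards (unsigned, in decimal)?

VLMAX = (256 × 1/2) / 16 = 8 lanes
AVL=3 ≤ VLMAX=8, so vl = 3
[0] mask-off/keep = 0xb5
[1] xor(0xcd,0x57) = 0x9a
[2] mask-off/keep = 0x51
[3] tail/keep = 0x8f
[4] tail/keep = 0xf8
[5] tail/keep = 0x29
[6] tail/keep = 0xe3
[7] tail/keep = 0x25

vd[6] = 227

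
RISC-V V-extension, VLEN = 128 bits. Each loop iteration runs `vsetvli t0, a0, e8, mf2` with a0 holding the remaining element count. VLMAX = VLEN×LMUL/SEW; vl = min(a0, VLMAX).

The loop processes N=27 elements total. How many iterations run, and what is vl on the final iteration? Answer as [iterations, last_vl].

VLMAX = (128 × 1/2) / 8 = 8 lanes
N=27: ⌈27/8⌉ = 4 iters; last vl = 27 − 3×8 = 3

[iterations, last_vl] = [4, 3]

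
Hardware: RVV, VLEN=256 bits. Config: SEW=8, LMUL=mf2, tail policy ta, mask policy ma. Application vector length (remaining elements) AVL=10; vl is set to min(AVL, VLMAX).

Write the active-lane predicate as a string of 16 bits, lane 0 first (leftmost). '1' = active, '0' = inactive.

predicate = 1111111111000000

lanes per group: 256·1/2/8 = 16
vl ← min(10, 16) = 10
bits (lane 0 leftmost): 1111111111000000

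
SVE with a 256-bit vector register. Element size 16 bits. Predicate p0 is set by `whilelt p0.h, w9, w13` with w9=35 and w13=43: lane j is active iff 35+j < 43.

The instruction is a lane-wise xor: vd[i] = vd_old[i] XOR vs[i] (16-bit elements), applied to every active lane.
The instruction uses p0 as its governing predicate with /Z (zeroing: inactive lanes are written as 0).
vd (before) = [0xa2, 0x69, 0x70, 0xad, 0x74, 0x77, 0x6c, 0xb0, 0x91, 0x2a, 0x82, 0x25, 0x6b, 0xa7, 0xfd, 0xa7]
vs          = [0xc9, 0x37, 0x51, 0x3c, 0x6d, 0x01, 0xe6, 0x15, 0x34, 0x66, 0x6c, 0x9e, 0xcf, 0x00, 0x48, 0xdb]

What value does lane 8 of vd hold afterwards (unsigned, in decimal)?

lane count: 256 div 16 = 16
whilelt: lane j active iff 35+j < 43 → j < 8 → 8 active
vd[0] xor(0xa2,0xc9) -> 0x6b
vd[1] xor(0x69,0x37) -> 0x5e
vd[2] xor(0x70,0x51) -> 0x21
vd[3] xor(0xad,0x3c) -> 0x91
vd[4] xor(0x74,0x6d) -> 0x19
vd[5] xor(0x77,0x01) -> 0x76
vd[6] xor(0x6c,0xe6) -> 0x8a
vd[7] xor(0xb0,0x15) -> 0xa5
vd[8] tail/zero -> 0x00
vd[9] tail/zero -> 0x00
vd[10] tail/zero -> 0x00
vd[11] tail/zero -> 0x00
vd[12] tail/zero -> 0x00
vd[13] tail/zero -> 0x00
vd[14] tail/zero -> 0x00
vd[15] tail/zero -> 0x00

vd[8] = 0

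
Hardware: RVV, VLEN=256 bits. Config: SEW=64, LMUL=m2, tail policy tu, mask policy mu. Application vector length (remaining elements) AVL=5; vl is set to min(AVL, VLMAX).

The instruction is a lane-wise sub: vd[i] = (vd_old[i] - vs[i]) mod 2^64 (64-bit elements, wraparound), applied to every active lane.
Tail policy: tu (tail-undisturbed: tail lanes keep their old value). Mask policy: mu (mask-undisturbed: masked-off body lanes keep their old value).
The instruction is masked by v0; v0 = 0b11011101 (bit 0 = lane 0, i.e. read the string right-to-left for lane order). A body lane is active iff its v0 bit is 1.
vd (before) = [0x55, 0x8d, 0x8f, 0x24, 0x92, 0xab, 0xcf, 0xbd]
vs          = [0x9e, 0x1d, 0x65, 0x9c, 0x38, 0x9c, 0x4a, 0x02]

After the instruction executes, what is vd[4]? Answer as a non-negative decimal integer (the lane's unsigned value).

lanes per group: 256·2/64 = 8
vl ← min(5, 8) = 5
lane  0: sub(0x55,0x9e) ⇒ 0xffffffffffffffb7
lane  1: mask-off/keep ⇒ 0x8d
lane  2: sub(0x8f,0x65) ⇒ 0x2a
lane  3: sub(0x24,0x9c) ⇒ 0xffffffffffffff88
lane  4: sub(0x92,0x38) ⇒ 0x5a
lane  5: tail/keep ⇒ 0xab
lane  6: tail/keep ⇒ 0xcf
lane  7: tail/keep ⇒ 0xbd

vd[4] = 90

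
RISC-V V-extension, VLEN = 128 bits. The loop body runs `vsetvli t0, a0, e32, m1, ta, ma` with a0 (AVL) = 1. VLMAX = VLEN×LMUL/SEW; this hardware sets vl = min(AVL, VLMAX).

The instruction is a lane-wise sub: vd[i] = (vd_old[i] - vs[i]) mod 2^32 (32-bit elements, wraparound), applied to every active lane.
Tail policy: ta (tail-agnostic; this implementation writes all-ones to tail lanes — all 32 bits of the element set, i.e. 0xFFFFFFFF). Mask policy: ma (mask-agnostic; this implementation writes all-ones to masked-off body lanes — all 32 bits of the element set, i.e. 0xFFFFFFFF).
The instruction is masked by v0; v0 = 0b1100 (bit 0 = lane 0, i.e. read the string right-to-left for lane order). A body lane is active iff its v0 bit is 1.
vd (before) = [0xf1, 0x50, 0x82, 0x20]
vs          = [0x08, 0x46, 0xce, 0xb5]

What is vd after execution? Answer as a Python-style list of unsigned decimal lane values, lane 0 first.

VLMAX = (128 × 1) / 32 = 4 lanes
vl ← min(1, 4) = 1
  i=0: mask-off/ones → 4294967295
  i=1: tail/ones → 4294967295
  i=2: tail/ones → 4294967295
  i=3: tail/ones → 4294967295

vd = [4294967295, 4294967295, 4294967295, 4294967295]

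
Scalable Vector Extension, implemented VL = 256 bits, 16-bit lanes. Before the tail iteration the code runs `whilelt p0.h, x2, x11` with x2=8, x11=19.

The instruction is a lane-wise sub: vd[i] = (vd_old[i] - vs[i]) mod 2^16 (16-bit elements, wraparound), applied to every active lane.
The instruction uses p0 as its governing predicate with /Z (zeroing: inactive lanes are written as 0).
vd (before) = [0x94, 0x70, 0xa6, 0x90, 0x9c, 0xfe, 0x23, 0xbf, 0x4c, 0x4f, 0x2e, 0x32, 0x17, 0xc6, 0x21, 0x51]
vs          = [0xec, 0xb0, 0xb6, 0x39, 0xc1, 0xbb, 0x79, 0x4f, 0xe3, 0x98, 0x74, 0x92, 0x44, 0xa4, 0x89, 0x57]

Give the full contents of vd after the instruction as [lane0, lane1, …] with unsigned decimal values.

vd = [65448, 65472, 65520, 87, 65499, 67, 65450, 112, 65385, 65463, 65466, 0, 0, 0, 0, 0]

register lanes = 256/16 = 16
p0[j] = (8+j < 19); true for j=0..10 → 11 lanes set
lane  0: sub(0x94,0xec) ⇒ 0xffa8
lane  1: sub(0x70,0xb0) ⇒ 0xffc0
lane  2: sub(0xa6,0xb6) ⇒ 0xfff0
lane  3: sub(0x90,0x39) ⇒ 0x57
lane  4: sub(0x9c,0xc1) ⇒ 0xffdb
lane  5: sub(0xfe,0xbb) ⇒ 0x43
lane  6: sub(0x23,0x79) ⇒ 0xffaa
lane  7: sub(0xbf,0x4f) ⇒ 0x70
lane  8: sub(0x4c,0xe3) ⇒ 0xff69
lane  9: sub(0x4f,0x98) ⇒ 0xffb7
lane 10: sub(0x2e,0x74) ⇒ 0xffba
lane 11: tail/zero ⇒ 0x00
lane 12: tail/zero ⇒ 0x00
lane 13: tail/zero ⇒ 0x00
lane 14: tail/zero ⇒ 0x00
lane 15: tail/zero ⇒ 0x00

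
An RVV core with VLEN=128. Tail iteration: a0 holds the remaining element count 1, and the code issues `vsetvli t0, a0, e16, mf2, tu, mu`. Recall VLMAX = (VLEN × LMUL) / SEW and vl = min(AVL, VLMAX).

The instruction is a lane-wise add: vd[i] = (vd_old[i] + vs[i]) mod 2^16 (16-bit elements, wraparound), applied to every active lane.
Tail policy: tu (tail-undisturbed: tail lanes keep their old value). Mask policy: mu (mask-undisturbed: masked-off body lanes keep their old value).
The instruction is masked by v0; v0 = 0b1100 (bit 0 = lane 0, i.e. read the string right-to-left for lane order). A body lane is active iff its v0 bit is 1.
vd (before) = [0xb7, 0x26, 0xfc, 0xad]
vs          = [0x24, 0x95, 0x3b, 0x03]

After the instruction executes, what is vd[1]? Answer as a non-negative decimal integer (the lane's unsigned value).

lanes per group: 128·1/2/16 = 4
vl = min(AVL, VLMAX) = min(1, 4) = 1
vd[0] mask-off/keep -> 0xb7
vd[1] tail/keep -> 0x26
vd[2] tail/keep -> 0xfc
vd[3] tail/keep -> 0xad

vd[1] = 38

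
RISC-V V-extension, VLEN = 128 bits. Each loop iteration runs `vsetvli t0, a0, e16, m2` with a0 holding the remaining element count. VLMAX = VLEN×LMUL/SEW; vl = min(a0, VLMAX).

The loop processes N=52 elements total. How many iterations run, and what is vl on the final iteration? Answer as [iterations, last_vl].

VLMAX = (128 × 2) / 16 = 16 lanes
iterations = ceil(52/16) = 4; final-pass vl = 4

[iterations, last_vl] = [4, 4]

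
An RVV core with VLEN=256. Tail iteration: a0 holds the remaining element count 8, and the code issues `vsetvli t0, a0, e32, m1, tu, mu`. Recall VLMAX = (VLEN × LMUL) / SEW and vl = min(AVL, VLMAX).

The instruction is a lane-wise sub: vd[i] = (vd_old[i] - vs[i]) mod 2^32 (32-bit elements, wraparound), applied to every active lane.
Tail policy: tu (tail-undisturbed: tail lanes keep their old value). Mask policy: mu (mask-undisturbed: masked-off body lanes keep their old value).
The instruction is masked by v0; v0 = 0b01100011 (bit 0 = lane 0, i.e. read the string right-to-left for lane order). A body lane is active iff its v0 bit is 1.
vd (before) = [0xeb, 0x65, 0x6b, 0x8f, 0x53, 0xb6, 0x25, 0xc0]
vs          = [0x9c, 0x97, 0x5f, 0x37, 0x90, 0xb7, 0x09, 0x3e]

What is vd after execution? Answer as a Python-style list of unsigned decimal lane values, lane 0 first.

VLMAX = VLEN×LMUL/SEW = 256×1/32 = 8
AVL=8 ≤ VLMAX=8, so vl = 8
vd[0] sub(0xeb,0x9c) -> 0x4f
vd[1] sub(0x65,0x97) -> 0xffffffce
vd[2] mask-off/keep -> 0x6b
vd[3] mask-off/keep -> 0x8f
vd[4] mask-off/keep -> 0x53
vd[5] sub(0xb6,0xb7) -> 0xffffffff
vd[6] sub(0x25,0x09) -> 0x1c
vd[7] mask-off/keep -> 0xc0

vd = [79, 4294967246, 107, 143, 83, 4294967295, 28, 192]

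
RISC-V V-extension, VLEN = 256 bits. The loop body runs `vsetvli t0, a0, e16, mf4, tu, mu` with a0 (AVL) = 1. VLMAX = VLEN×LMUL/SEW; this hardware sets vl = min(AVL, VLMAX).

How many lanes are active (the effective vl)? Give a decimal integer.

vl = 1

VLMAX = VLEN×LMUL/SEW = 256×1/4/16 = 4
AVL=1 ≤ VLMAX=4, so vl = 1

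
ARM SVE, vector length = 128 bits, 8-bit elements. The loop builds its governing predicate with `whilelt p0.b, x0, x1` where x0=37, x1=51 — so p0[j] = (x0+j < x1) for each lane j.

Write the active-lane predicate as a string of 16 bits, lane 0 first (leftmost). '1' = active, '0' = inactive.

predicate = 1111111111111100

lane count: 128 div 8 = 16
p0[j] = (37+j < 51); true for j=0..13 → 14 lanes set
bits (lane 0 leftmost): 1111111111111100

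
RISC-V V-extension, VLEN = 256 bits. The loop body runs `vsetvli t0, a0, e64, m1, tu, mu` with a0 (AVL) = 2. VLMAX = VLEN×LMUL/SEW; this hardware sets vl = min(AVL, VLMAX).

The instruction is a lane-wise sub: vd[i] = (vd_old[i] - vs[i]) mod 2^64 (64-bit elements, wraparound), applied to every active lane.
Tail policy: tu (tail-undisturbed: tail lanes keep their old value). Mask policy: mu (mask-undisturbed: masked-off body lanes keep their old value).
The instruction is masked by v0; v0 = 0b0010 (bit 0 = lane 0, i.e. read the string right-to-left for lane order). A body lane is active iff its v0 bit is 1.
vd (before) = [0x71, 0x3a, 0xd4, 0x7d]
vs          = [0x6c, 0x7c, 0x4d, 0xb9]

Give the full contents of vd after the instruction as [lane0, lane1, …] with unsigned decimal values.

VLMAX = VLEN×LMUL/SEW = 256×1/64 = 4
vl ← min(2, 4) = 2
vd[0] mask-off/keep -> 0x71
vd[1] sub(0x3a,0x7c) -> 0xffffffffffffffbe
vd[2] tail/keep -> 0xd4
vd[3] tail/keep -> 0x7d

vd = [113, 18446744073709551550, 212, 125]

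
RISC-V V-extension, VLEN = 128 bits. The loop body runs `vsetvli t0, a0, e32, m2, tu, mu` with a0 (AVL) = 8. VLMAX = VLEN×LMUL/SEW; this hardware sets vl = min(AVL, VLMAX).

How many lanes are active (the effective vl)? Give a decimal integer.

vl = 8

VLMAX = (128 × 2) / 32 = 8 lanes
AVL=8 ≤ VLMAX=8, so vl = 8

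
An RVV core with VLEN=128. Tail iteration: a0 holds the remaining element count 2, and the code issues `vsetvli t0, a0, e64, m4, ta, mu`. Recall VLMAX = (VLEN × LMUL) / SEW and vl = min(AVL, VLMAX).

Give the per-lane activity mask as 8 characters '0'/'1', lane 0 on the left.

predicate = 11000000

VLMAX = (128 × 4) / 64 = 8 lanes
AVL=2 ≤ VLMAX=8, so vl = 2
bits (lane 0 leftmost): 11000000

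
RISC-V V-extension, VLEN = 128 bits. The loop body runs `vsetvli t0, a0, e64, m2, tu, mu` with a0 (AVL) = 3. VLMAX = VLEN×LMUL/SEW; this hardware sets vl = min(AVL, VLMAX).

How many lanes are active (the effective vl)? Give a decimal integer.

vl = 3

lanes per group: 128·2/64 = 4
vl ← min(3, 4) = 3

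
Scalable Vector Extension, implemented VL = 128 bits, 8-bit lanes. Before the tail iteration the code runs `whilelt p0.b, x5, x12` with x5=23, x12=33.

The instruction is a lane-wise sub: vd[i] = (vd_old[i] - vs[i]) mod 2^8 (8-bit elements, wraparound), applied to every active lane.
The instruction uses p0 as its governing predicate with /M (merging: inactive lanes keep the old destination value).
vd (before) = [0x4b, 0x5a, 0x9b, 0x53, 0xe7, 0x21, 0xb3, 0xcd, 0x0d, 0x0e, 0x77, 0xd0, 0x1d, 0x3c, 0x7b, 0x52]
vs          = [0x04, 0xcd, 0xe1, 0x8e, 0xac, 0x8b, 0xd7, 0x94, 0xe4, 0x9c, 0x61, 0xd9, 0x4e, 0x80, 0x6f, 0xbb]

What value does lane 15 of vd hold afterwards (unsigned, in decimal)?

vd[15] = 82

register lanes = 128/8 = 16
active while 23+j < 33, i.e. j ∈ [0,10) capped at 16 ⇒ 10
vd[0] sub(0x4b,0x04) -> 0x47
vd[1] sub(0x5a,0xcd) -> 0x8d
vd[2] sub(0x9b,0xe1) -> 0xba
vd[3] sub(0x53,0x8e) -> 0xc5
vd[4] sub(0xe7,0xac) -> 0x3b
vd[5] sub(0x21,0x8b) -> 0x96
vd[6] sub(0xb3,0xd7) -> 0xdc
vd[7] sub(0xcd,0x94) -> 0x39
vd[8] sub(0x0d,0xe4) -> 0x29
vd[9] sub(0x0e,0x9c) -> 0x72
vd[10] tail/keep -> 0x77
vd[11] tail/keep -> 0xd0
vd[12] tail/keep -> 0x1d
vd[13] tail/keep -> 0x3c
vd[14] tail/keep -> 0x7b
vd[15] tail/keep -> 0x52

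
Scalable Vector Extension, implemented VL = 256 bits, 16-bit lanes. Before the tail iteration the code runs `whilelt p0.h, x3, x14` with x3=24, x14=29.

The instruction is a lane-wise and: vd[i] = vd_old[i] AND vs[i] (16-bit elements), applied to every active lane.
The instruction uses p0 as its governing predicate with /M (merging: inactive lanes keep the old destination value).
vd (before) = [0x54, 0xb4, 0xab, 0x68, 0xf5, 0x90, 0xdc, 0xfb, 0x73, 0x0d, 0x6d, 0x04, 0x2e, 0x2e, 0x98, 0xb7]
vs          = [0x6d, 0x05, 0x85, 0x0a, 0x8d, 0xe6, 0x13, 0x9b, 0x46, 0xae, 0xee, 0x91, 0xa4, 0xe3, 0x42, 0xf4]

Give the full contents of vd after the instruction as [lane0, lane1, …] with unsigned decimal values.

lane count: 256 div 16 = 16
p0[j] = (24+j < 29); true for j=0..4 → 5 lanes set
lane  0: and(0x54,0x6d) ⇒ 0x44
lane  1: and(0xb4,0x05) ⇒ 0x04
lane  2: and(0xab,0x85) ⇒ 0x81
lane  3: and(0x68,0x0a) ⇒ 0x08
lane  4: and(0xf5,0x8d) ⇒ 0x85
lane  5: tail/keep ⇒ 0x90
lane  6: tail/keep ⇒ 0xdc
lane  7: tail/keep ⇒ 0xfb
lane  8: tail/keep ⇒ 0x73
lane  9: tail/keep ⇒ 0x0d
lane 10: tail/keep ⇒ 0x6d
lane 11: tail/keep ⇒ 0x04
lane 12: tail/keep ⇒ 0x2e
lane 13: tail/keep ⇒ 0x2e
lane 14: tail/keep ⇒ 0x98
lane 15: tail/keep ⇒ 0xb7

vd = [68, 4, 129, 8, 133, 144, 220, 251, 115, 13, 109, 4, 46, 46, 152, 183]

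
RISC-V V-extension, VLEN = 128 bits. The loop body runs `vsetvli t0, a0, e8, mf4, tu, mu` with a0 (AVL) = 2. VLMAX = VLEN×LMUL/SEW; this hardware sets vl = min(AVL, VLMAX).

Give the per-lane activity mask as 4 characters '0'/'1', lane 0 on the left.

predicate = 1100

VLMAX = VLEN×LMUL/SEW = 128×1/4/8 = 4
vl = min(AVL, VLMAX) = min(2, 4) = 2
bits (lane 0 leftmost): 1100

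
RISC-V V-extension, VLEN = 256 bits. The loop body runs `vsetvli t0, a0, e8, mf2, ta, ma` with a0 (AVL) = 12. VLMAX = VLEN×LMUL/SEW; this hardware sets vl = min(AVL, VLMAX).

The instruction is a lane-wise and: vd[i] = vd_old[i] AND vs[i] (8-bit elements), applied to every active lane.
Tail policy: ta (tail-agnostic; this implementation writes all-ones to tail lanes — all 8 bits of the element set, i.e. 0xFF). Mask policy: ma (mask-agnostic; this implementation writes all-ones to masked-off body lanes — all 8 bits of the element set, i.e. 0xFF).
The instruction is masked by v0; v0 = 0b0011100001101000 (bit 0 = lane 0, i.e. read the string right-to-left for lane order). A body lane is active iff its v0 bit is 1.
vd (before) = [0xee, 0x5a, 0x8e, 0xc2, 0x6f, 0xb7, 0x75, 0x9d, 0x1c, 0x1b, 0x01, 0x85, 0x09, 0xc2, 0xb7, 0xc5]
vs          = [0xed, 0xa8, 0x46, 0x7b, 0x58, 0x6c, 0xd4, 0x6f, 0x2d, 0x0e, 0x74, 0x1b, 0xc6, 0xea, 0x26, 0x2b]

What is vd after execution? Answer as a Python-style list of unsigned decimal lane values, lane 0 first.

VLMAX = VLEN×LMUL/SEW = 256×1/2/8 = 16
AVL=12 ≤ VLMAX=16, so vl = 12
  i=0: mask-off/ones → 255
  i=1: mask-off/ones → 255
  i=2: mask-off/ones → 255
  i=3: and(0xc2,0x7b) → 66
  i=4: mask-off/ones → 255
  i=5: and(0xb7,0x6c) → 36
  i=6: and(0x75,0xd4) → 84
  i=7: mask-off/ones → 255
  i=8: mask-off/ones → 255
  i=9: mask-off/ones → 255
  i=10: mask-off/ones → 255
  i=11: and(0x85,0x1b) → 1
  i=12: tail/ones → 255
  i=13: tail/ones → 255
  i=14: tail/ones → 255
  i=15: tail/ones → 255

vd = [255, 255, 255, 66, 255, 36, 84, 255, 255, 255, 255, 1, 255, 255, 255, 255]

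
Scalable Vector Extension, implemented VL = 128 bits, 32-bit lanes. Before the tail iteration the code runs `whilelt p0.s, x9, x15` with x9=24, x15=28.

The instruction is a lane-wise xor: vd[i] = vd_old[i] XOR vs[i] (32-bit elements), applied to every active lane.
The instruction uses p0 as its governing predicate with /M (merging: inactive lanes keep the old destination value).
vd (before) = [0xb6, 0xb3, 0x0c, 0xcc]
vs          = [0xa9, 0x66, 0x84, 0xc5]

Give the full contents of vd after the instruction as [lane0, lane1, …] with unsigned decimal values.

vd = [31, 213, 136, 9]

128-bit reg / 32-bit elem → 4 lanes
active while 24+j < 28, i.e. j ∈ [0,4) capped at 4 ⇒ 4
[0] xor(0xb6,0xa9) = 0x1f
[1] xor(0xb3,0x66) = 0xd5
[2] xor(0x0c,0x84) = 0x88
[3] xor(0xcc,0xc5) = 0x09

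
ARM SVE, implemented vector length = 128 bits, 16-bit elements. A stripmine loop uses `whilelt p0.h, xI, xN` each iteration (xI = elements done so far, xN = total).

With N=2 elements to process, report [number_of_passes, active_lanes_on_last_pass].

128-bit reg / 16-bit elem → 8 lanes
iterations = ceil(2/8) = 1; final-pass vl = 2

[iterations, last_vl] = [1, 2]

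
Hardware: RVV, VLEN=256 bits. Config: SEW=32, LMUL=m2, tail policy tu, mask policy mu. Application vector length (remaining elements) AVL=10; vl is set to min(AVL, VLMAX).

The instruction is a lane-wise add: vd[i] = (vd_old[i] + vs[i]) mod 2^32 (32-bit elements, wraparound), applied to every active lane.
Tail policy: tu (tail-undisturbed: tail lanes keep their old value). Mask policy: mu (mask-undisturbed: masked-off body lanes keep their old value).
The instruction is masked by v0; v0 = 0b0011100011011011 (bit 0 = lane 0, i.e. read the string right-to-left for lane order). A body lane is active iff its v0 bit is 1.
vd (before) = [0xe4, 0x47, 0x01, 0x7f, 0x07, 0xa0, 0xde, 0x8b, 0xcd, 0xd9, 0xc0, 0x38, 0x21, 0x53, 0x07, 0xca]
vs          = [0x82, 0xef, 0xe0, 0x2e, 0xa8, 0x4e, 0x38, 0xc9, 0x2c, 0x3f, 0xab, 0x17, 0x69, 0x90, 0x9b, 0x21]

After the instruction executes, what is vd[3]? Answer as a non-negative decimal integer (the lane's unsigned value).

VLMAX = VLEN×LMUL/SEW = 256×2/32 = 16
AVL=10 ≤ VLMAX=16, so vl = 10
vd[0] add(0xe4,0x82) -> 0x166
vd[1] add(0x47,0xef) -> 0x136
vd[2] mask-off/keep -> 0x01
vd[3] add(0x7f,0x2e) -> 0xad
vd[4] add(0x07,0xa8) -> 0xaf
vd[5] mask-off/keep -> 0xa0
vd[6] add(0xde,0x38) -> 0x116
vd[7] add(0x8b,0xc9) -> 0x154
vd[8] mask-off/keep -> 0xcd
vd[9] mask-off/keep -> 0xd9
vd[10] tail/keep -> 0xc0
vd[11] tail/keep -> 0x38
vd[12] tail/keep -> 0x21
vd[13] tail/keep -> 0x53
vd[14] tail/keep -> 0x07
vd[15] tail/keep -> 0xca

vd[3] = 173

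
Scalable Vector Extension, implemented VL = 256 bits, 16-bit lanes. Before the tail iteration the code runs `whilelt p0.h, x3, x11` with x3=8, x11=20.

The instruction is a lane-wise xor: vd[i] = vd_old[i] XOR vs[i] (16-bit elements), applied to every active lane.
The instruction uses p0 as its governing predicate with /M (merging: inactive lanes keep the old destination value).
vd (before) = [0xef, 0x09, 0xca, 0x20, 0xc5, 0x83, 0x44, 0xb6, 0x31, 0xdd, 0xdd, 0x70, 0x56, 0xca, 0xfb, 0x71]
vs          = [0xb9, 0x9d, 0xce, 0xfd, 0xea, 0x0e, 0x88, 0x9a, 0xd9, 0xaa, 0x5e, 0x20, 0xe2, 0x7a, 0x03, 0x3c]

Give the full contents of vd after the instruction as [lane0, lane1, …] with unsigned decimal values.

vd = [86, 148, 4, 221, 47, 141, 204, 44, 232, 119, 131, 80, 86, 202, 251, 113]

lane count: 256 div 16 = 16
active while 8+j < 20, i.e. j ∈ [0,12) capped at 16 ⇒ 12
vd[0] xor(0xef,0xb9) -> 0x56
vd[1] xor(0x09,0x9d) -> 0x94
vd[2] xor(0xca,0xce) -> 0x04
vd[3] xor(0x20,0xfd) -> 0xdd
vd[4] xor(0xc5,0xea) -> 0x2f
vd[5] xor(0x83,0x0e) -> 0x8d
vd[6] xor(0x44,0x88) -> 0xcc
vd[7] xor(0xb6,0x9a) -> 0x2c
vd[8] xor(0x31,0xd9) -> 0xe8
vd[9] xor(0xdd,0xaa) -> 0x77
vd[10] xor(0xdd,0x5e) -> 0x83
vd[11] xor(0x70,0x20) -> 0x50
vd[12] tail/keep -> 0x56
vd[13] tail/keep -> 0xca
vd[14] tail/keep -> 0xfb
vd[15] tail/keep -> 0x71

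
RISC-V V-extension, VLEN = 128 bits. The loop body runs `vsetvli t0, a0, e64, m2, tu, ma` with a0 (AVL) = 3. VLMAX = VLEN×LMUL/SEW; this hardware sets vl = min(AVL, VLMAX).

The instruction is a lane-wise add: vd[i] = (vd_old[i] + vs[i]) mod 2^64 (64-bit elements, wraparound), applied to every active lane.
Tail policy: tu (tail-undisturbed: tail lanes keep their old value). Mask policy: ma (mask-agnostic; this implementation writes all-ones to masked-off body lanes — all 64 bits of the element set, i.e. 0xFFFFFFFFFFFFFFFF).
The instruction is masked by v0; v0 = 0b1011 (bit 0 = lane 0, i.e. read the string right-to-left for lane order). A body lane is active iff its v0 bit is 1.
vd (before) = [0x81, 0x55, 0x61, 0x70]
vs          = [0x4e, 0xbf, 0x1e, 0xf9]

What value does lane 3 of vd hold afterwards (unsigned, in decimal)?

vd[3] = 112

VLMAX = VLEN×LMUL/SEW = 128×2/64 = 4
vl ← min(3, 4) = 3
[0] add(0x81,0x4e) = 0xcf
[1] add(0x55,0xbf) = 0x114
[2] mask-off/ones = 0xffffffffffffffff
[3] tail/keep = 0x70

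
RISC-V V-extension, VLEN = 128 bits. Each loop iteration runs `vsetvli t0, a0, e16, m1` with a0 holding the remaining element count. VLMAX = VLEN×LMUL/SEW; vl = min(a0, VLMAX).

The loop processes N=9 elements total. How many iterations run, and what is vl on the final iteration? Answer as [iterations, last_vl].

VLMAX = (128 × 1) / 16 = 8 lanes
N=9: ⌈9/8⌉ = 2 iters; last vl = 9 − 1×8 = 1

[iterations, last_vl] = [2, 1]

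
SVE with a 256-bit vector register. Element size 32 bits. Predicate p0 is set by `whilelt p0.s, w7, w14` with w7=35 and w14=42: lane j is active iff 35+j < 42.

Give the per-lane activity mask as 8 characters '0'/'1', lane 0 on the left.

predicate = 11111110

register lanes = 256/32 = 8
whilelt: lane j active iff 35+j < 42 → j < 7 → 7 active
bits (lane 0 leftmost): 11111110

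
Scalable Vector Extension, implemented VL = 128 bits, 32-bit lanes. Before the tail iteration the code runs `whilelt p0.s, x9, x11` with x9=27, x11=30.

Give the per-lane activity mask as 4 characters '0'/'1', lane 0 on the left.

predicate = 1110

register lanes = 128/32 = 4
p0[j] = (27+j < 30); true for j=0..2 → 3 lanes set
bits (lane 0 leftmost): 1110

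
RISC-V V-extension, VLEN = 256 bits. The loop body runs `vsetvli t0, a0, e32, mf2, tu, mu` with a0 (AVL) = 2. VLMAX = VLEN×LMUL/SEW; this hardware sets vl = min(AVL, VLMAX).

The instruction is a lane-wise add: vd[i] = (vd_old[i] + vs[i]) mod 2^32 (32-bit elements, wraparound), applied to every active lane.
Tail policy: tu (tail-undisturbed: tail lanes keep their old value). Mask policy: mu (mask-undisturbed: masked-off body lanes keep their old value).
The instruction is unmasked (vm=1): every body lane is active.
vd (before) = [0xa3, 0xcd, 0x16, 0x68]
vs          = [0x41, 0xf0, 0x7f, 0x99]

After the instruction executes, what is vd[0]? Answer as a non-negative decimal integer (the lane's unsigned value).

vd[0] = 228

lanes per group: 256·1/2/32 = 4
vl = min(AVL, VLMAX) = min(2, 4) = 2
vd[0] add(0xa3,0x41) -> 0xe4
vd[1] add(0xcd,0xf0) -> 0x1bd
vd[2] tail/keep -> 0x16
vd[3] tail/keep -> 0x68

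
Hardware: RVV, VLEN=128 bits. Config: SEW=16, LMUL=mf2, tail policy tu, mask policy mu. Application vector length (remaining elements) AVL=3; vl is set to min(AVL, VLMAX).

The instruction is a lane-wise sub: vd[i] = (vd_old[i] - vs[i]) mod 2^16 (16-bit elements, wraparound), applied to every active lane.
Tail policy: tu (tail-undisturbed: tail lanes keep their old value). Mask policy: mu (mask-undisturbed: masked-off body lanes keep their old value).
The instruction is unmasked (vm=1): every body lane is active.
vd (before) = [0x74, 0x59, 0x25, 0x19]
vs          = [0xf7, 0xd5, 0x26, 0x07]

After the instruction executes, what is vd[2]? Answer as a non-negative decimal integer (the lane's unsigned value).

vd[2] = 65535

VLMAX = VLEN×LMUL/SEW = 128×1/2/16 = 4
vl = min(AVL, VLMAX) = min(3, 4) = 3
[0] sub(0x74,0xf7) = 0xff7d
[1] sub(0x59,0xd5) = 0xff84
[2] sub(0x25,0x26) = 0xffff
[3] tail/keep = 0x19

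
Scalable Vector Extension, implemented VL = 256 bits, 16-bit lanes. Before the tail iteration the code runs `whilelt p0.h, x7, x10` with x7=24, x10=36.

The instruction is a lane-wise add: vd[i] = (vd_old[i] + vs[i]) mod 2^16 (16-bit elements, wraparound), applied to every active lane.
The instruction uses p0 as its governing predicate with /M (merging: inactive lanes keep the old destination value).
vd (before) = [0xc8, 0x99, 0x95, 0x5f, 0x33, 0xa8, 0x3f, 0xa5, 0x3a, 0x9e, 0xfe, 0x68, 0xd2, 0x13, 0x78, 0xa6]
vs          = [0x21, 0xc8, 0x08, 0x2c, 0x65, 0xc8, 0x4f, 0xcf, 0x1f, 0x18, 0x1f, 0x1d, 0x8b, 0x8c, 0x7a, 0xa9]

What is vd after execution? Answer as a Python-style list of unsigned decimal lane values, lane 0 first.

register lanes = 256/16 = 16
whilelt: lane j active iff 24+j < 36 → j < 12 → 12 active
  i=0: add(0xc8,0x21) → 233
  i=1: add(0x99,0xc8) → 353
  i=2: add(0x95,0x08) → 157
  i=3: add(0x5f,0x2c) → 139
  i=4: add(0x33,0x65) → 152
  i=5: add(0xa8,0xc8) → 368
  i=6: add(0x3f,0x4f) → 142
  i=7: add(0xa5,0xcf) → 372
  i=8: add(0x3a,0x1f) → 89
  i=9: add(0x9e,0x18) → 182
  i=10: add(0xfe,0x1f) → 285
  i=11: add(0x68,0x1d) → 133
  i=12: tail/keep → 210
  i=13: tail/keep → 19
  i=14: tail/keep → 120
  i=15: tail/keep → 166

vd = [233, 353, 157, 139, 152, 368, 142, 372, 89, 182, 285, 133, 210, 19, 120, 166]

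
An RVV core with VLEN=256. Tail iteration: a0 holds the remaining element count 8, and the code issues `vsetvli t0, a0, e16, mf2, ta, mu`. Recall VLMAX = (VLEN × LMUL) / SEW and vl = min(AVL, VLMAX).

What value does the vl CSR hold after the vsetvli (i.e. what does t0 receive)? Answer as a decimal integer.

vl = 8

VLMAX = (256 × 1/2) / 16 = 8 lanes
vl = min(AVL, VLMAX) = min(8, 8) = 8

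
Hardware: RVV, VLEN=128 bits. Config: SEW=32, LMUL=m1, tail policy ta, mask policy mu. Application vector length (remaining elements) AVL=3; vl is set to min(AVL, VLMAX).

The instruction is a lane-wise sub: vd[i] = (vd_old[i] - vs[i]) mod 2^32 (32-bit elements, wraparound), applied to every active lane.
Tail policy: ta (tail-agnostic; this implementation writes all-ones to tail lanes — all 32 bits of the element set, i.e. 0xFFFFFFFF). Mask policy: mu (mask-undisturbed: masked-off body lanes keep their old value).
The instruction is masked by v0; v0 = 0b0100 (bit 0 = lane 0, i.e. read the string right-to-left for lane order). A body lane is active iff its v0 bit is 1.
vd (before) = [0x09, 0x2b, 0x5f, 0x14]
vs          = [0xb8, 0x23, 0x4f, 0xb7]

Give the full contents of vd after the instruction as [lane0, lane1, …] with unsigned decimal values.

VLMAX = VLEN×LMUL/SEW = 128×1/32 = 4
vl = min(AVL, VLMAX) = min(3, 4) = 3
[0] mask-off/keep = 0x09
[1] mask-off/keep = 0x2b
[2] sub(0x5f,0x4f) = 0x10
[3] tail/ones = 0xffffffff

vd = [9, 43, 16, 4294967295]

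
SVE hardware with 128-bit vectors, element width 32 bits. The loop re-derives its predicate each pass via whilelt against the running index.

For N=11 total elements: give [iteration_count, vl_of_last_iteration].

[iterations, last_vl] = [3, 3]

128-bit reg / 32-bit elem → 4 lanes
N=11: ⌈11/4⌉ = 3 iters; last vl = 11 − 2×4 = 3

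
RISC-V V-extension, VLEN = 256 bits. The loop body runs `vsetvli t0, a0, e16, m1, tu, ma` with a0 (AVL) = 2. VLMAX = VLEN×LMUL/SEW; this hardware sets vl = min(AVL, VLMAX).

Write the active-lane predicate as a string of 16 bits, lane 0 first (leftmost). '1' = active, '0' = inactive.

VLMAX = (256 × 1) / 16 = 16 lanes
vl = min(AVL, VLMAX) = min(2, 16) = 2
bits (lane 0 leftmost): 1100000000000000

predicate = 1100000000000000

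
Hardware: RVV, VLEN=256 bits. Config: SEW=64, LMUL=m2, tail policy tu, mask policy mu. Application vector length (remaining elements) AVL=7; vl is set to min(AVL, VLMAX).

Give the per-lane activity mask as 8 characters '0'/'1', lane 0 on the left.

lanes per group: 256·2/64 = 8
vl = min(AVL, VLMAX) = min(7, 8) = 7
bits (lane 0 leftmost): 11111110

predicate = 11111110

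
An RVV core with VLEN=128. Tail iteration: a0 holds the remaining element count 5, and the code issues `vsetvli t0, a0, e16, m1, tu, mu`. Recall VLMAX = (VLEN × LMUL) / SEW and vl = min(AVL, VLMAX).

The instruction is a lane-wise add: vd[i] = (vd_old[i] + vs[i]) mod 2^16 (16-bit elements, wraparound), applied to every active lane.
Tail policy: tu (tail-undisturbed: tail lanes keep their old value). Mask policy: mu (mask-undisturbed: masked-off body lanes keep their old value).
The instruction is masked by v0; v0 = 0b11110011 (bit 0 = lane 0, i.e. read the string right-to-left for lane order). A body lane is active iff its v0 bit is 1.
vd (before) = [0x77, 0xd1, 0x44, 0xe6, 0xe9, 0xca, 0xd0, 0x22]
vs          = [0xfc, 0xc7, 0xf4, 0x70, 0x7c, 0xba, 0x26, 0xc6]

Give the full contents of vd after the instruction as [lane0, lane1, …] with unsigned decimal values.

vd = [371, 408, 68, 230, 357, 202, 208, 34]

lanes per group: 128·1/16 = 8
AVL=5 ≤ VLMAX=8, so vl = 5
vd[0] add(0x77,0xfc) -> 0x173
vd[1] add(0xd1,0xc7) -> 0x198
vd[2] mask-off/keep -> 0x44
vd[3] mask-off/keep -> 0xe6
vd[4] add(0xe9,0x7c) -> 0x165
vd[5] tail/keep -> 0xca
vd[6] tail/keep -> 0xd0
vd[7] tail/keep -> 0x22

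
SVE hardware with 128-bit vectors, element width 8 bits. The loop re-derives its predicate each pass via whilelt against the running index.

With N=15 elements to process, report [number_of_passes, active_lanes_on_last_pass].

register lanes = 128/8 = 16
iterations = ceil(15/16) = 1; final-pass vl = 15

[iterations, last_vl] = [1, 15]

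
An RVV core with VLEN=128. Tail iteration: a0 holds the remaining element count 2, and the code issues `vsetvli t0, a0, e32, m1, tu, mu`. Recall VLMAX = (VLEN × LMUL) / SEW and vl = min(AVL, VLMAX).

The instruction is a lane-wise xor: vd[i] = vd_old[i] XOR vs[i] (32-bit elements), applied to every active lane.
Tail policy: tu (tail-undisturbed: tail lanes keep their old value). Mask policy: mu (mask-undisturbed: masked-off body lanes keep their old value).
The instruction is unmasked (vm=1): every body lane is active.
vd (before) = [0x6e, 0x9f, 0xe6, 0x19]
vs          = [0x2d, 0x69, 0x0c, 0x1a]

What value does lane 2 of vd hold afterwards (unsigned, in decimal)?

VLMAX = VLEN×LMUL/SEW = 128×1/32 = 4
vl ← min(2, 4) = 2
[0] xor(0x6e,0x2d) = 0x43
[1] xor(0x9f,0x69) = 0xf6
[2] tail/keep = 0xe6
[3] tail/keep = 0x19

vd[2] = 230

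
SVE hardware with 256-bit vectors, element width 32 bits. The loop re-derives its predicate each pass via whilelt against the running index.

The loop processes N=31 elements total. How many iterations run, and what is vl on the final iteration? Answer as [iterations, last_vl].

[iterations, last_vl] = [4, 7]

lane count: 256 div 32 = 8
31 elements at 8/iter → 4 passes, remainder 7 on the last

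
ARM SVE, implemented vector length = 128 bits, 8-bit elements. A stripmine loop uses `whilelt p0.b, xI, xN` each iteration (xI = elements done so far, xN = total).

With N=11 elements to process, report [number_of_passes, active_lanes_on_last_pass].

[iterations, last_vl] = [1, 11]

lane count: 128 div 8 = 16
11 elements at 16/iter → 1 passes, remainder 11 on the last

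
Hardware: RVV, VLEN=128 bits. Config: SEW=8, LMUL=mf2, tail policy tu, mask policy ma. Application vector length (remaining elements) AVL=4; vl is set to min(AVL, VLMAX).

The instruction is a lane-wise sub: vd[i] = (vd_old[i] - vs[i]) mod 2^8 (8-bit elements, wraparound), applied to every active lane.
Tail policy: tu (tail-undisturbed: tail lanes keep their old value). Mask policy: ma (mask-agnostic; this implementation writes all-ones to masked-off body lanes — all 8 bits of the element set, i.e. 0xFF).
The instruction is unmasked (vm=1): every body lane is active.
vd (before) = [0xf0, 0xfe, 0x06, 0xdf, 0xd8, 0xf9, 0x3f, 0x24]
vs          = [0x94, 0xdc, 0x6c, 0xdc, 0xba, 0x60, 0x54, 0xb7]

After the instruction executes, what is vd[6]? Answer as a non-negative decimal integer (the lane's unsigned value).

VLMAX = (128 × 1/2) / 8 = 8 lanes
vl ← min(4, 8) = 4
vd[0] sub(0xf0,0x94) -> 0x5c
vd[1] sub(0xfe,0xdc) -> 0x22
vd[2] sub(0x06,0x6c) -> 0x9a
vd[3] sub(0xdf,0xdc) -> 0x03
vd[4] tail/keep -> 0xd8
vd[5] tail/keep -> 0xf9
vd[6] tail/keep -> 0x3f
vd[7] tail/keep -> 0x24

vd[6] = 63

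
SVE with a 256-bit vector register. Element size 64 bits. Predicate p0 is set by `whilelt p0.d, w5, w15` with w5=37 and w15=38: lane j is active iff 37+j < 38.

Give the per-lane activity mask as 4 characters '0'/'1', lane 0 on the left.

256-bit reg / 64-bit elem → 4 lanes
p0[j] = (37+j < 38); true for j=0..0 → 1 lanes set
bits (lane 0 leftmost): 1000

predicate = 1000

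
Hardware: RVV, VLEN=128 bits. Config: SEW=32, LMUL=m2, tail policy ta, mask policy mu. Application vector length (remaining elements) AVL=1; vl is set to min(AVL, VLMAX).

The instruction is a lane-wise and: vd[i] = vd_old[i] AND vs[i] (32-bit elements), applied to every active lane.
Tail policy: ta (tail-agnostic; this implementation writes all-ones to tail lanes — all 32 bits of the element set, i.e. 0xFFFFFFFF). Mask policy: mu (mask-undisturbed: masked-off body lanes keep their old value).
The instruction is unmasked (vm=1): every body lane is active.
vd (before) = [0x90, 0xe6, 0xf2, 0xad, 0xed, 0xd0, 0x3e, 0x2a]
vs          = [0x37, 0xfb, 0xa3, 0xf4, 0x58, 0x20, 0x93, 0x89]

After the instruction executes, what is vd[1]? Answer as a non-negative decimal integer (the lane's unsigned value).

vd[1] = 4294967295

lanes per group: 128·2/32 = 8
AVL=1 ≤ VLMAX=8, so vl = 1
lane  0: and(0x90,0x37) ⇒ 0x10
lane  1: tail/ones ⇒ 0xffffffff
lane  2: tail/ones ⇒ 0xffffffff
lane  3: tail/ones ⇒ 0xffffffff
lane  4: tail/ones ⇒ 0xffffffff
lane  5: tail/ones ⇒ 0xffffffff
lane  6: tail/ones ⇒ 0xffffffff
lane  7: tail/ones ⇒ 0xffffffff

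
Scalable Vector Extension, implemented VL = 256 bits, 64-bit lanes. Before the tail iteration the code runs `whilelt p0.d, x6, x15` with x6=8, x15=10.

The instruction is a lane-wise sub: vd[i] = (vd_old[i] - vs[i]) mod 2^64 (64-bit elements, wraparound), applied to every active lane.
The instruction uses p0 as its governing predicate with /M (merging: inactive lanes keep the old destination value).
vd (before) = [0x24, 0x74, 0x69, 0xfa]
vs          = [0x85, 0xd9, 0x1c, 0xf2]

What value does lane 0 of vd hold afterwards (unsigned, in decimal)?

256-bit reg / 64-bit elem → 4 lanes
active while 8+j < 10, i.e. j ∈ [0,2) capped at 4 ⇒ 2
[0] sub(0x24,0x85) = 0xffffffffffffff9f
[1] sub(0x74,0xd9) = 0xffffffffffffff9b
[2] tail/keep = 0x69
[3] tail/keep = 0xfa

vd[0] = 18446744073709551519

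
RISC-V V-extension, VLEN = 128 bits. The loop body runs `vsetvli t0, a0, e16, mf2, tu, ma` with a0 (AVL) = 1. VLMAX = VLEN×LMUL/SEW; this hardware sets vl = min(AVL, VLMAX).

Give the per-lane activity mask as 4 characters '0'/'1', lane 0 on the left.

predicate = 1000

VLMAX = (128 × 1/2) / 16 = 4 lanes
vl = min(AVL, VLMAX) = min(1, 4) = 1
bits (lane 0 leftmost): 1000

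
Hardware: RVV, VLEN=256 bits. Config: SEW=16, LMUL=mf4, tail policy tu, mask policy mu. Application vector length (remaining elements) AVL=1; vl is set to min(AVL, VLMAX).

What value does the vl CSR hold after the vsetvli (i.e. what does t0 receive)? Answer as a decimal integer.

VLMAX = (256 × 1/4) / 16 = 4 lanes
AVL=1 ≤ VLMAX=4, so vl = 1

vl = 1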